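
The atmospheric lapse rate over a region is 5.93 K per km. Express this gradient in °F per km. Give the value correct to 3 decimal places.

10.674 °F/km

The quantity depends on a temperature interval, so only the ratio of degree sizes applies; the offset between the scales is irrelevant.
A change of 1 K is a change of 1.8°F, so 5.93 × 1.8 = 10.674.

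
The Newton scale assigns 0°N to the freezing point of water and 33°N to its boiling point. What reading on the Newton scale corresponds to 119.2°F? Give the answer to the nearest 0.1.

16.0°N

First in Celsius: (119.2 - 32) × 5/9 = 48.4444°C.
Linearly onto the Newton scale: 0 + (48.4444 / 100) × (33 - 0) = 16.0°N.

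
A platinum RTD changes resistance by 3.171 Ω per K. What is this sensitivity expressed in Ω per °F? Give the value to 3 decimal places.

1.762 Ω per °F

Since only a temperature interval is involved, the additive offset between the scales drops out.
A change of 1°F is a change of 5/9 K, so per °F the value is 3.171 × 5/9 = 1.762.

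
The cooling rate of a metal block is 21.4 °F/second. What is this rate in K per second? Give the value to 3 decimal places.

11.889 K/second

Since only a temperature interval is involved, the additive offset between the scales drops out.
A change of 1°F is a change of 5/9 K, so 21.4 × 5/9 = 11.889.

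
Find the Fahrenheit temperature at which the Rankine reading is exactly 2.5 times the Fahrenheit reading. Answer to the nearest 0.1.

306.4°F

Let F be the Fahrenheit reading. The Rankine reading is R = 1·F + 459.67.
Require R = 2.5·F: 1·F + 459.67 = 2.5·F.
(-1.5)·F = -459.67  ⇒  F = 306.4.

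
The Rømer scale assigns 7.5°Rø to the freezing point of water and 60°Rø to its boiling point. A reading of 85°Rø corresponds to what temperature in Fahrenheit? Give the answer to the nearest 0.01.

Linear interpolation between the fixed points: C = (85 - 7.5) × 100 / (60 - 7.5) = 147.6190°C.
Then 147.6190 × 1.8 + 32 = 297.71°F.

297.71°F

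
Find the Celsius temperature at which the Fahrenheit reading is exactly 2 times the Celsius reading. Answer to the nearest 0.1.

160.0°C

Let C be the Celsius reading. The Fahrenheit reading is F = 1.8·C + 32.
Require F = 2·C: 1.8·C + 32 = 2·C.
(-0.2)·C = -32  ⇒  C = 160.0.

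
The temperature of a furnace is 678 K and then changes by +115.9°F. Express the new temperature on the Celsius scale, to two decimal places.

Initial temperature in Celsius: 678 - 273.15 = 404.8500°C.
The 115.9°F change is an interval, so only the factor 5/9 applies: +115.9 × 5/9 = +64.3889°C.
Final Celsius temperature: 404.8500 + 64.3889 = 469.2389°C.

469.24°C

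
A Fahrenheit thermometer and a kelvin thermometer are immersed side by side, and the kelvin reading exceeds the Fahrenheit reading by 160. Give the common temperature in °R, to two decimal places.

674.26°R

Let x be the Fahrenheit reading; then the kelvin reading is 5/9·x + 255.372.
(5/9·x + 255.372) - x = 160  ⇒  (-4/9)·x = -95.3722  ⇒  x = 214.5875°F.
In Celsius: (214.5875 - 32) × 5/9 = 101.4375°C.
In Rankine: 101.4375 × 1.8 + 491.67 = 674.26°R.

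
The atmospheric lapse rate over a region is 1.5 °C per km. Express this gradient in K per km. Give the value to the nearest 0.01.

1.50 K/km

The quantity depends on a temperature interval, so only the ratio of degree sizes applies; the offset between the scales is irrelevant.
A change of 1°C is a change of 1 K, so 1.5 × 1 = 1.50.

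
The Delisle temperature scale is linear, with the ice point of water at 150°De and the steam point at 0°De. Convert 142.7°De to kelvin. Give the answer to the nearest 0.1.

Linear interpolation between the fixed points: C = (142.7 - 150) × 100 / (0 - 150) = 4.8667°C.
Then 4.8667 + 273.15 = 278.0 K.

278.0 K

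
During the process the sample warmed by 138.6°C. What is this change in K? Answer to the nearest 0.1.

138.6 K

Celsius and kelvin degrees are the same size, so the interval is unchanged: 138.6.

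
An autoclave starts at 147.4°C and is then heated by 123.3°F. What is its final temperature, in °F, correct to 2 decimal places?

420.62°F

The 123.3°F change is an interval, so only the factor 5/9 applies: +123.3 × 5/9 = +68.5000°C.
Final Celsius temperature: 147.4000 + 68.5000 = 215.9000°C.
In Fahrenheit: 215.9000 × 1.8 + 32 = 420.62°F.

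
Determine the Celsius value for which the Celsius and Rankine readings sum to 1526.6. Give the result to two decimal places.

Let C be the Celsius reading. The Rankine reading is R = 1.8·C + 491.67.
Require C + R = 1526.6: (2.8)·C + 491.67 = 1526.6.
C = (1526.6 - 491.67) / (2.8) = 369.62.

369.62°C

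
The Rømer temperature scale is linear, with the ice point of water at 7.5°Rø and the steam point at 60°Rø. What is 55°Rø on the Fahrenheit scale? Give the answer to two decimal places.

Linear interpolation between the fixed points: C = (55 - 7.5) × 100 / (60 - 7.5) = 90.4762°C.
Then 90.4762 × 1.8 + 32 = 194.86°F.

194.86°F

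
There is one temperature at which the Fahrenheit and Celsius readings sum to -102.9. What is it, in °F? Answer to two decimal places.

Let F be the Fahrenheit reading. The Celsius reading is C = 5/9·F - 17.7778.
Require F + C = -102.9: (14/9)·F - 17.7778 = -102.9.
F = (-102.9 + 17.7778) / (14/9) = -54.72.

-54.72°F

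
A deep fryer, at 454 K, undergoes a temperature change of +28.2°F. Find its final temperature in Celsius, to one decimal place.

196.5°C

Initial temperature in Celsius: 454 - 273.15 = 180.8500°C.
The 28.2°F change is an interval, so only the factor 5/9 applies: +28.2 × 5/9 = +15.6667°C.
Final Celsius temperature: 180.8500 + 15.6667 = 196.5167°C.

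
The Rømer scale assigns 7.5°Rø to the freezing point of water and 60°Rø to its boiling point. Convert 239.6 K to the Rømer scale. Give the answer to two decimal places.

First in Celsius: 239.6 - 273.15 = -33.5500°C.
Linearly onto the Rømer scale: 7.5 + (-33.5500 / 100) × (60 - 7.5) = -10.11°Rø.

-10.11°Rø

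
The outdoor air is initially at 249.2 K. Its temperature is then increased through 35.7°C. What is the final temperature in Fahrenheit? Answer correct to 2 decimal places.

Initial temperature in Celsius: 249.2 - 273.15 = -23.9500°C.
Final Celsius temperature: -23.9500 + 35.7000 = 11.7500°C.
In Fahrenheit: 11.7500 × 1.8 + 32 = 53.15°F.

53.15°F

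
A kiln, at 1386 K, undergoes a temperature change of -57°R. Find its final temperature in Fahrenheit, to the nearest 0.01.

1978.13°F

Initial temperature in Celsius: 1386 - 273.15 = 1112.8500°C.
The 57°R change is an interval, so only the factor 5/9 applies: -57 × 5/9 = -31.6667°C.
Final Celsius temperature: 1112.8500 - 31.6667 = 1081.1833°C.
In Fahrenheit: 1081.1833 × 1.8 + 32 = 1978.13°F.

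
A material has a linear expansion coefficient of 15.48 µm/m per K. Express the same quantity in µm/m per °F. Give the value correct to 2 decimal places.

Since only a temperature interval is involved, the additive offset between the scales drops out.
A change of 1°F is a change of 5/9 K, so per °F the value is 15.48 × 5/9 = 8.60.

8.60 µm/m per °F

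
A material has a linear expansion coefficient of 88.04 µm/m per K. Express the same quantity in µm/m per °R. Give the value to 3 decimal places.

Since only a temperature interval is involved, the additive offset between the scales drops out.
A change of 1°R is a change of 5/9 K, so per °R the value is 88.04 × 5/9 = 48.911.

48.911 µm/m per °R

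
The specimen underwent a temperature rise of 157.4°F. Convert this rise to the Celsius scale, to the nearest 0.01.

87.44°C

An interval of 1°F corresponds to 5/9°C.
157.4 × 5/9 = 87.44.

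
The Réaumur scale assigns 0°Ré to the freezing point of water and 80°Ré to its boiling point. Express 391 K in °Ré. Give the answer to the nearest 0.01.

94.28°Ré

First in Celsius: 391 - 273.15 = 117.8500°C.
Linearly onto the Réaumur scale: 0 + (117.8500 / 100) × (80 - 0) = 94.28°Ré.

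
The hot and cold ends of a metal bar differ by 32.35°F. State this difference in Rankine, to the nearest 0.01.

32.35°R

Fahrenheit and Rankine degrees are the same size, so the interval is unchanged: 32.35.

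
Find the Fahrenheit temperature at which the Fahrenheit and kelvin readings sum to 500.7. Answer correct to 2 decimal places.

Let F be the Fahrenheit reading. The kelvin reading is K = 5/9·F + 255.372.
Require F + K = 500.7: (14/9)·F + 255.372 = 500.7.
F = (500.7 - 255.372) / (14/9) = 157.71.

157.71°F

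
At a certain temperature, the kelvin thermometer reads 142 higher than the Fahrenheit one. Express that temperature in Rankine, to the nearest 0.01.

Let x be the Fahrenheit reading; then the kelvin reading is 5/9·x + 255.372.
(5/9·x + 255.372) - x = 142  ⇒  (-4/9)·x = -113.372  ⇒  x = 255.0875°F.
In Celsius: (255.0875 - 32) × 5/9 = 123.9375°C.
In Rankine: 123.9375 × 1.8 + 491.67 = 714.76°R.

714.76°R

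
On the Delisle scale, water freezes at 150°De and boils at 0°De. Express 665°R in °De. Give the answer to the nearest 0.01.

5.56°De

First in Celsius: (665 - 491.67) × 5/9 = 96.2944°C.
Linearly onto the Delisle scale: 150 + (96.2944 / 100) × (0 - 150) = 5.56°De.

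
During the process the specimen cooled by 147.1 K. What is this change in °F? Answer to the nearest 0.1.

For a temperature interval the offset drops out; only the factor 1.8 applies.
147.1 × 1.8 = 264.8.

264.8°F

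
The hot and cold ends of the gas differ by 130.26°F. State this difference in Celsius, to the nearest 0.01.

72.37°C

For a temperature interval the offset drops out; only the factor 5/9 applies.
130.26 × 5/9 = 72.37.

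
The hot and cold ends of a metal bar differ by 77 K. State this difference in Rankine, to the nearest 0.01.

138.60°R

An interval of 1 K corresponds to 1.8°R.
77 × 1.8 = 138.60.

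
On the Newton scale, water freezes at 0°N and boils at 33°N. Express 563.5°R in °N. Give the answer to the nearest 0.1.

13.2°N

First in Celsius: (563.5 - 491.67) × 5/9 = 39.9056°C.
Linearly onto the Newton scale: 0 + (39.9056 / 100) × (33 - 0) = 13.2°N.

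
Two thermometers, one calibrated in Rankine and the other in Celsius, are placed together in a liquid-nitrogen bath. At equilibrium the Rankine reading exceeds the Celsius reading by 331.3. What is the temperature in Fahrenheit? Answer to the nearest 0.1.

-328.8°F

Let x be the Rankine reading; then the Celsius reading is 5/9·x - 273.15.
(5/9·x - 273.15) - x = -331.3  ⇒  (-4/9)·x = -58.15  ⇒  x = 130.8375°R.
In Celsius: (130.8375 - 491.67) × 5/9 = -200.4625°C.
In Fahrenheit: -200.4625 × 1.8 + 32 = -328.8°F.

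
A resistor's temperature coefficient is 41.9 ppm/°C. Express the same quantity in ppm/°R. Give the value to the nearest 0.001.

23.278 ppm/°R

Since only a temperature interval is involved, the additive offset between the scales drops out.
A change of 1°R is a change of 5/9°C, so per °R the value is 41.9 × 5/9 = 23.278.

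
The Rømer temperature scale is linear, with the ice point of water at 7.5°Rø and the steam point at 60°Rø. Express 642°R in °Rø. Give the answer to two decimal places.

51.35°Rø

First in Celsius: (642 - 491.67) × 5/9 = 83.5167°C.
Linearly onto the Rømer scale: 7.5 + (83.5167 / 100) × (60 - 7.5) = 51.35°Rø.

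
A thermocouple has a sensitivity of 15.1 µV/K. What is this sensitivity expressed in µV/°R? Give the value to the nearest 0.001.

Since only a temperature interval is involved, the additive offset between the scales drops out.
A change of 1°R is a change of 5/9 K, so per °R the value is 15.1 × 5/9 = 8.389.

8.389 µV/°R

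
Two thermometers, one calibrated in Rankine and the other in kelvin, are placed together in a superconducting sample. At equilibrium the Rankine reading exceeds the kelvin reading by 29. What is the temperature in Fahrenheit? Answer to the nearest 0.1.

-394.4°F

Let x be the Rankine reading; then the kelvin reading is 5/9·x.
(5/9·x) - x = -29  ⇒  (-4/9)·x = -29  ⇒  x = 65.2500°R.
In Celsius: (65.25 - 491.67) × 5/9 = -236.9000°C.
In Fahrenheit: -236.9000 × 1.8 + 32 = -394.4°F.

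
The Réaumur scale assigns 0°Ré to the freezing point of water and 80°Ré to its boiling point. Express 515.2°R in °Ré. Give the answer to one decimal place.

First in Celsius: (515.2 - 491.67) × 5/9 = 13.0722°C.
Linearly onto the Réaumur scale: 0 + (13.0722 / 100) × (80 - 0) = 10.5°Ré.

10.5°Ré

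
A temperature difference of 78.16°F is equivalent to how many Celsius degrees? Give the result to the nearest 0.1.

43.4°C

For a temperature interval the offset drops out; only the factor 5/9 applies.
78.16 × 5/9 = 43.4.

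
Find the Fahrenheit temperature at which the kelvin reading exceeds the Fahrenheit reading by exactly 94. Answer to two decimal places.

363.09°F

Let F be the Fahrenheit reading. The kelvin reading is K = 5/9·F + 255.372.
Require K - F = 94: (-4/9)·F + 255.372 = 94.
F = (94 - 255.372) / (-4/9) = 363.09.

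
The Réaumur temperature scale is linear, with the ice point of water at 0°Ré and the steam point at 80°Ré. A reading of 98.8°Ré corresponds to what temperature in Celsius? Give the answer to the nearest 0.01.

Linear interpolation between the fixed points: C = (98.8 - 0) × 100 / (80 - 0) = 123.5000°C.

123.50°C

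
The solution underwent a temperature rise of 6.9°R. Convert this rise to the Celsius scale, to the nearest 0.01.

3.83°C

An interval of 1°R corresponds to 5/9°C.
6.9 × 5/9 = 3.83.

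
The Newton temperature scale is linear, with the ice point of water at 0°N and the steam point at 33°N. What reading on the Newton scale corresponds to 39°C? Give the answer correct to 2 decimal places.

Linearly onto the Newton scale: 0 + (39.0000 / 100) × (33 - 0) = 12.87°N.

12.87°N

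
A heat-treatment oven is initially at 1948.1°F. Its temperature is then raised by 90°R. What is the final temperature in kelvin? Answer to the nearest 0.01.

1387.65 K

Initial temperature in Celsius: (1948.1 - 32) × 5/9 = 1064.5000°C.
The 90°R change is an interval, so only the factor 5/9 applies: +90 × 5/9 = +50.0000°C.
Final Celsius temperature: 1064.5000 + 50.0000 = 1114.5000°C.
In kelvin: 1114.5000 + 273.15 = 1387.65 K.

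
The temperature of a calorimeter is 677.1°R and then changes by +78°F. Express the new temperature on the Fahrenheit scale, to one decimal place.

295.4°F

Initial temperature in Celsius: (677.1 - 491.67) × 5/9 = 103.0167°C.
The 78°F change is an interval, so only the factor 5/9 applies: +78 × 5/9 = +43.3333°C.
Final Celsius temperature: 103.0167 + 43.3333 = 146.3500°C.
In Fahrenheit: 146.3500 × 1.8 + 32 = 295.4°F.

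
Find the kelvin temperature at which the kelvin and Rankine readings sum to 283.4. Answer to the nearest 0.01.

101.21 K

Let K be the kelvin reading. The Rankine reading is R = 1.8·K.
Require K + R = 283.4: (2.8)·K = 283.4.
K = (283.4) / (2.8) = 101.21.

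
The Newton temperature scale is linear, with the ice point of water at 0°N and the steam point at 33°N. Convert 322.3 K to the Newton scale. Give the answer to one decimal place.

16.2°N

First in Celsius: 322.3 - 273.15 = 49.1500°C.
Linearly onto the Newton scale: 0 + (49.1500 / 100) × (33 - 0) = 16.2°N.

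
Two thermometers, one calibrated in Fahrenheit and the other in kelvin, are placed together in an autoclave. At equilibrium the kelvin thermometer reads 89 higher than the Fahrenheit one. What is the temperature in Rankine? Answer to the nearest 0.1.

834.0°R

Let x be the Fahrenheit reading; then the kelvin reading is 5/9·x + 255.372.
(5/9·x + 255.372) - x = 89  ⇒  (-4/9)·x = -166.372  ⇒  x = 374.3375°F.
In Celsius: (374.3375 - 32) × 5/9 = 190.1875°C.
In Rankine: 190.1875 × 1.8 + 491.67 = 834.0°R.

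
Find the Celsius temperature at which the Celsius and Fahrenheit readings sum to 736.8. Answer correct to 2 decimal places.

Let C be the Celsius reading. The Fahrenheit reading is F = 1.8·C + 32.
Require C + F = 736.8: (2.8)·C + 32 = 736.8.
C = (736.8 - 32) / (2.8) = 251.71.

251.71°C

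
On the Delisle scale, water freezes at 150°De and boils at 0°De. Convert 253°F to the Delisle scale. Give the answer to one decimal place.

-34.2°De

First in Celsius: (253 - 32) × 5/9 = 122.7778°C.
Linearly onto the Delisle scale: 150 + (122.7778 / 100) × (0 - 150) = -34.2°De.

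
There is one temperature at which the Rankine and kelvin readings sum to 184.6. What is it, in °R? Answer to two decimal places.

118.67°R

Let R be the Rankine reading. The kelvin reading is K = 5/9·R.
Require R + K = 184.6: (14/9)·R = 184.6.
R = (184.6) / (14/9) = 118.67.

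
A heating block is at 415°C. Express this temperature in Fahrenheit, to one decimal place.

In Fahrenheit: 415.0000 × 1.8 + 32 = 779.0°F.

779.0°F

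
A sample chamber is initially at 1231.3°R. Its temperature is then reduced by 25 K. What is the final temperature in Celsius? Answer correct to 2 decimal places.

Initial temperature in Celsius: (1231.3 - 491.67) × 5/9 = 410.9056°C.
The 25 K change is an interval; Kelvin and Celsius degrees are the same size, so ΔC = -25°C.
Final Celsius temperature: 410.9056 - 25.0000 = 385.9056°C.

385.91°C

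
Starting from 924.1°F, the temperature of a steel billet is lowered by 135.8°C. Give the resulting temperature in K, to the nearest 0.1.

633.0 K

Initial temperature in Celsius: (924.1 - 32) × 5/9 = 495.6111°C.
Final Celsius temperature: 495.6111 - 135.8000 = 359.8111°C.
In kelvin: 359.8111 + 273.15 = 633.0 K.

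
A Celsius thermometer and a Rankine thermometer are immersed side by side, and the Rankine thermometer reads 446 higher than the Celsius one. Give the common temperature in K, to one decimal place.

Let x be the Celsius reading; then the Rankine reading is 1.8·x + 491.67.
(1.8·x + 491.67) - x = 446  ⇒  (0.8)·x = -45.67  ⇒  x = -57.0875°C.
In kelvin: -57.0875 + 273.15 = 216.1 K.

216.1 K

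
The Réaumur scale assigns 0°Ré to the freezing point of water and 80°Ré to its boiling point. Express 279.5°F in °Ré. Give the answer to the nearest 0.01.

110.00°Ré

First in Celsius: (279.5 - 32) × 5/9 = 137.5000°C.
Linearly onto the Réaumur scale: 0 + (137.5000 / 100) × (80 - 0) = 110.00°Ré.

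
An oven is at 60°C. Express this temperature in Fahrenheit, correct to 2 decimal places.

In Fahrenheit: 60.0000 × 1.8 + 32 = 140.00°F.

140.00°F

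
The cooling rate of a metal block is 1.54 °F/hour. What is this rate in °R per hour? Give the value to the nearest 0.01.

1.54 °R/hour

Since only a temperature interval is involved, the additive offset between the scales drops out.
A change of 1°F is a change of 1°R, so 1.54 × 1 = 1.54.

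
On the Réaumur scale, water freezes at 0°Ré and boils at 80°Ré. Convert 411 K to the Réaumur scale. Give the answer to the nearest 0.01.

First in Celsius: 411 - 273.15 = 137.8500°C.
Linearly onto the Réaumur scale: 0 + (137.8500 / 100) × (80 - 0) = 110.28°Ré.

110.28°Ré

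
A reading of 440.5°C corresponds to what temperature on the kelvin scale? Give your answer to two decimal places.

In kelvin: 440.5000 + 273.15 = 713.65 K.

713.65 K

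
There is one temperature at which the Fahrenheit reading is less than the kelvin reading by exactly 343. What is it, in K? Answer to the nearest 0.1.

Let K be the kelvin reading. The Fahrenheit reading is F = 1.8·K - 459.67.
Require F - K = -343: (0.8)·K - 459.67 = -343.
K = (-343 + 459.67) / (0.8) = 145.8.

145.8 K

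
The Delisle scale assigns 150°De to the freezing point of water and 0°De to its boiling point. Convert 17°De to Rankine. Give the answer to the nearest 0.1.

651.3°R

Linear interpolation between the fixed points: C = (17 - 150) × 100 / (0 - 150) = 88.6667°C.
Then 88.6667 × 1.8 + 491.67 = 651.3°R.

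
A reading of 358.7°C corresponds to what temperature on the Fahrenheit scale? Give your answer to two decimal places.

In Fahrenheit: 358.7000 × 1.8 + 32 = 677.66°F.

677.66°F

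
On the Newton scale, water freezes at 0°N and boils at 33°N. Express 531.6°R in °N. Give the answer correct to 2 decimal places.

7.32°N

First in Celsius: (531.6 - 491.67) × 5/9 = 22.1833°C.
Linearly onto the Newton scale: 0 + (22.1833 / 100) × (33 - 0) = 7.32°N.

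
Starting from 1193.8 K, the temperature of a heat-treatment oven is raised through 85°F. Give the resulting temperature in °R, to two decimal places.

Initial temperature in Celsius: 1193.8 - 273.15 = 920.6500°C.
The 85°F change is an interval, so only the factor 5/9 applies: +85 × 5/9 = +47.2222°C.
Final Celsius temperature: 920.6500 + 47.2222 = 967.8722°C.
In Rankine: 967.8722 × 1.8 + 491.67 = 2233.84°R.

2233.84°R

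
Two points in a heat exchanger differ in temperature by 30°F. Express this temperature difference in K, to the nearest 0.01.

For a temperature interval the offset drops out; only the factor 5/9 applies.
30 × 5/9 = 16.67.

16.67 K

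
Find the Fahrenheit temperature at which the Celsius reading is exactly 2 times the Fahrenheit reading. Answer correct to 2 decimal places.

Let F be the Fahrenheit reading. The Celsius reading is C = 5/9·F - 17.7778.
Require C = 2·F: 5/9·F - 17.7778 = 2·F.
(-13/9)·F = 17.7778  ⇒  F = -12.31.

-12.31°F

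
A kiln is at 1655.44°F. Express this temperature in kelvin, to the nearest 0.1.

1175.1 K

In Celsius: (1655.44 - 32) × 5/9 = 901.9111°C.
In kelvin: 901.9111 + 273.15 = 1175.1 K.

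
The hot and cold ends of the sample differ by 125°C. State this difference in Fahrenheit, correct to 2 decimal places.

Only the scale ratio 1.8 matters for a change in temperature.
125 × 1.8 = 225.00.

225.00°F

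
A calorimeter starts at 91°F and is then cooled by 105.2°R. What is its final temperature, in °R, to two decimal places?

Initial temperature in Celsius: (91 - 32) × 5/9 = 32.7778°C.
The 105.2°R change is an interval, so only the factor 5/9 applies: -105.2 × 5/9 = -58.4444°C.
Final Celsius temperature: 32.7778 - 58.4444 = -25.6667°C.
In Rankine: -25.6667 × 1.8 + 491.67 = 445.47°R.

445.47°R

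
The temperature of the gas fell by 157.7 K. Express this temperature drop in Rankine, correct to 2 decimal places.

An interval of 1 K corresponds to 1.8°R.
157.7 × 1.8 = 283.86.

283.86°R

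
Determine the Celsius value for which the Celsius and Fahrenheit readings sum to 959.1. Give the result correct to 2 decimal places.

Let C be the Celsius reading. The Fahrenheit reading is F = 1.8·C + 32.
Require C + F = 959.1: (2.8)·C + 32 = 959.1.
C = (959.1 - 32) / (2.8) = 331.11.

331.11°C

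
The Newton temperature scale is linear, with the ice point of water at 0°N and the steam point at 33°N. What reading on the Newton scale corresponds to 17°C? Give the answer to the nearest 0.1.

5.6°N

Linearly onto the Newton scale: 0 + (17.0000 / 100) × (33 - 0) = 5.6°N.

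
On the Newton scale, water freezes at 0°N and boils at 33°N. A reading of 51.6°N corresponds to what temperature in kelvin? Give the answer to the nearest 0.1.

Linear interpolation between the fixed points: C = (51.6 - 0) × 100 / (33 - 0) = 156.3636°C.
Then 156.3636 + 273.15 = 429.5 K.

429.5 K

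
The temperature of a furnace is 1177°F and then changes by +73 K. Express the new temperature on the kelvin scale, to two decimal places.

Initial temperature in Celsius: (1177 - 32) × 5/9 = 636.1111°C.
The 73 K change is an interval; Kelvin and Celsius degrees are the same size, so ΔC = +73°C.
Final Celsius temperature: 636.1111 + 73.0000 = 709.1111°C.
In kelvin: 709.1111 + 273.15 = 982.26 K.

982.26 K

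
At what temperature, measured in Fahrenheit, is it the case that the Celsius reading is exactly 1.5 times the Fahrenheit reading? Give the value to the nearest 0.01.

Let F be the Fahrenheit reading. The Celsius reading is C = 5/9·F - 17.7778.
Require C = 1.5·F: 5/9·F - 17.7778 = 1.5·F.
(-17/18)·F = 17.7778  ⇒  F = -18.82.

-18.82°F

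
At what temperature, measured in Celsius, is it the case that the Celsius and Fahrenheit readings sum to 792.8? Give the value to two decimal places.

271.71°C

Let C be the Celsius reading. The Fahrenheit reading is F = 1.8·C + 32.
Require C + F = 792.8: (2.8)·C + 32 = 792.8.
C = (792.8 - 32) / (2.8) = 271.71.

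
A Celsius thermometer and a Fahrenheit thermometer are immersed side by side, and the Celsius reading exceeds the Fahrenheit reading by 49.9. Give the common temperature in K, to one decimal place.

Let x be the Celsius reading; then the Fahrenheit reading is 1.8·x + 32.
(1.8·x + 32) - x = -49.9  ⇒  (0.8)·x = -81.9  ⇒  x = -102.3750°C.
In kelvin: -102.3750 + 273.15 = 170.8 K.

170.8 K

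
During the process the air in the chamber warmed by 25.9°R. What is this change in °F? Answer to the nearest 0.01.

25.90°F

Rankine and Fahrenheit degrees are the same size, so the interval is unchanged: 25.90.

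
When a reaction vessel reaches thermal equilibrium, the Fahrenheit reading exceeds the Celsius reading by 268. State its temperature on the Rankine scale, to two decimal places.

Let x be the Celsius reading; then the Fahrenheit reading is 1.8·x + 32.
(1.8·x + 32) - x = 268  ⇒  (0.8)·x = 236  ⇒  x = 295.0000°C.
In Rankine: 295.0000 × 1.8 + 491.67 = 1022.67°R.

1022.67°R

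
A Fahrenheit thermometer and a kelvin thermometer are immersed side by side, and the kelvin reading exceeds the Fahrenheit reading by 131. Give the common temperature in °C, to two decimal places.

Let x be the Fahrenheit reading; then the kelvin reading is 5/9·x + 255.372.
(5/9·x + 255.372) - x = 131  ⇒  (-4/9)·x = -124.372  ⇒  x = 279.8375°F.
In Celsius: (279.8375 - 32) × 5/9 = 137.69°C.

137.69°C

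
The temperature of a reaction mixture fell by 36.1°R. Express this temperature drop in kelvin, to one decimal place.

20.1 K

An interval of 1°R corresponds to 5/9 K.
36.1 × 5/9 = 20.1.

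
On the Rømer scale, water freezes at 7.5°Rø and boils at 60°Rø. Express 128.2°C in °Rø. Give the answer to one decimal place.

74.8°Rø

Linearly onto the Rømer scale: 7.5 + (128.2000 / 100) × (60 - 7.5) = 74.8°Rø.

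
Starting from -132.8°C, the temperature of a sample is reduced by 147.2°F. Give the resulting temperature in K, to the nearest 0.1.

58.6 K

The 147.2°F change is an interval, so only the factor 5/9 applies: -147.2 × 5/9 = -81.7778°C.
Final Celsius temperature: -132.8000 - 81.7778 = -214.5778°C.
In kelvin: -214.5778 + 273.15 = 58.6 K.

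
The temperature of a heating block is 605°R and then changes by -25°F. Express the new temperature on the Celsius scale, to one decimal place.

49.1°C

Initial temperature in Celsius: (605 - 491.67) × 5/9 = 62.9611°C.
The 25°F change is an interval, so only the factor 5/9 applies: -25 × 5/9 = -13.8889°C.
Final Celsius temperature: 62.9611 - 13.8889 = 49.0722°C.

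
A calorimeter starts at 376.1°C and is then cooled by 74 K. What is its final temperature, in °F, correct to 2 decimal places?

The 74 K change is an interval; Kelvin and Celsius degrees are the same size, so ΔC = -74°C.
Final Celsius temperature: 376.1000 - 74.0000 = 302.1000°C.
In Fahrenheit: 302.1000 × 1.8 + 32 = 575.78°F.

575.78°F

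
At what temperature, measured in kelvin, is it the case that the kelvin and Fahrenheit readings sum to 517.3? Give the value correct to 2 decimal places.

348.92 K

Let K be the kelvin reading. The Fahrenheit reading is F = 1.8·K - 459.67.
Require K + F = 517.3: (2.8)·K - 459.67 = 517.3.
K = (517.3 + 459.67) / (2.8) = 348.92.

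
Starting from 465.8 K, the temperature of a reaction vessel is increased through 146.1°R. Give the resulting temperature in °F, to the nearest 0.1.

524.9°F

Initial temperature in Celsius: 465.8 - 273.15 = 192.6500°C.
The 146.1°R change is an interval, so only the factor 5/9 applies: +146.1 × 5/9 = +81.1667°C.
Final Celsius temperature: 192.6500 + 81.1667 = 273.8167°C.
In Fahrenheit: 273.8167 × 1.8 + 32 = 524.9°F.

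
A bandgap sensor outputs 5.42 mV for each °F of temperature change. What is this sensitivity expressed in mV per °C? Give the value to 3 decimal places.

The quantity depends on a temperature interval, so only the ratio of degree sizes applies; the offset between the scales is irrelevant.
A change of 1°C is a change of 1.8°F, so per °C the value is 5.42 × 1.8 = 9.756.

9.756 mV per °C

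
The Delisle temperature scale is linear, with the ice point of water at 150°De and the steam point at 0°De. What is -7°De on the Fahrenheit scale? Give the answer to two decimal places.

Linear interpolation between the fixed points: C = (-7 - 150) × 100 / (0 - 150) = 104.6667°C.
Then 104.6667 × 1.8 + 32 = 220.40°F.

220.40°F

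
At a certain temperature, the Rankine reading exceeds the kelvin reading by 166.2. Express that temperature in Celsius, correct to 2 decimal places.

-65.40°C

Let x be the kelvin reading; then the Rankine reading is 1.8·x.
(1.8·x) - x = 166.2  ⇒  (0.8)·x = 166.2  ⇒  x = 207.7500 K.
In Celsius: 207.75 - 273.15 = -65.40°C.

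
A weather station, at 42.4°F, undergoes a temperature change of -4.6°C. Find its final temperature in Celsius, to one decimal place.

1.2°C

Initial temperature in Celsius: (42.4 - 32) × 5/9 = 5.7778°C.
Final Celsius temperature: 5.7778 - 4.6000 = 1.1778°C.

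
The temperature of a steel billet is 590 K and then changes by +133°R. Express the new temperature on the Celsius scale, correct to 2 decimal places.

390.74°C

Initial temperature in Celsius: 590 - 273.15 = 316.8500°C.
The 133°R change is an interval, so only the factor 5/9 applies: +133 × 5/9 = +73.8889°C.
Final Celsius temperature: 316.8500 + 73.8889 = 390.7389°C.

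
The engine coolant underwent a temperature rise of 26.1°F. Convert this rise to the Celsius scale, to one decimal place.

14.5°C

An interval of 1°F corresponds to 5/9°C.
26.1 × 5/9 = 14.5.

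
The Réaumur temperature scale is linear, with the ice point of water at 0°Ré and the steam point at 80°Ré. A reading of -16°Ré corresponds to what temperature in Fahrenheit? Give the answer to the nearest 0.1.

-4.0°F

Linear interpolation between the fixed points: C = (-16 - 0) × 100 / (80 - 0) = -20.0000°C.
Then -20.0000 × 1.8 + 32 = -4.0°F.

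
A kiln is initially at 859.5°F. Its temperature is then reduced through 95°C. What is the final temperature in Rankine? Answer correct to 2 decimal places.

Initial temperature in Celsius: (859.5 - 32) × 5/9 = 459.7222°C.
Final Celsius temperature: 459.7222 - 95.0000 = 364.7222°C.
In Rankine: 364.7222 × 1.8 + 491.67 = 1148.17°R.

1148.17°R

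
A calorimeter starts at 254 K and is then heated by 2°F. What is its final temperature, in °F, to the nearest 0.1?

-0.5°F

Initial temperature in Celsius: 254 - 273.15 = -19.1500°C.
The 2°F change is an interval, so only the factor 5/9 applies: +2 × 5/9 = +1.1111°C.
Final Celsius temperature: -19.1500 + 1.1111 = -18.0389°C.
In Fahrenheit: -18.0389 × 1.8 + 32 = -0.5°F.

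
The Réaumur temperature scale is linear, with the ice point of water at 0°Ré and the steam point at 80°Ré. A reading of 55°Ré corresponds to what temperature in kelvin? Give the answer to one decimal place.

341.9 K

Linear interpolation between the fixed points: C = (55 - 0) × 100 / (80 - 0) = 68.7500°C.
Then 68.7500 + 273.15 = 341.9 K.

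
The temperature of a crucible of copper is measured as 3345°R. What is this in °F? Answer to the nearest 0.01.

In Celsius: (3345 - 491.67) × 5/9 = 1585.1833°C.
In Fahrenheit: 1585.1833 × 1.8 + 32 = 2885.33°F.

2885.33°F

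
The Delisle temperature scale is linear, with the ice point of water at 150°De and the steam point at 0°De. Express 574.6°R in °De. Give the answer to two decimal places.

First in Celsius: (574.6 - 491.67) × 5/9 = 46.0722°C.
Linearly onto the Delisle scale: 150 + (46.0722 / 100) × (0 - 150) = 80.89°De.

80.89°De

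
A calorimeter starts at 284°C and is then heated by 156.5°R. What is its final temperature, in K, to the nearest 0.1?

The 156.5°R change is an interval, so only the factor 5/9 applies: +156.5 × 5/9 = +86.9444°C.
Final Celsius temperature: 284.0000 + 86.9444 = 370.9444°C.
In kelvin: 370.9444 + 273.15 = 644.1 K.

644.1 K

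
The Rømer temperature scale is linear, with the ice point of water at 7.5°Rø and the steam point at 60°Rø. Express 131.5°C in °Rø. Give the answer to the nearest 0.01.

Linearly onto the Rømer scale: 7.5 + (131.5000 / 100) × (60 - 7.5) = 76.54°Rø.

76.54°Rø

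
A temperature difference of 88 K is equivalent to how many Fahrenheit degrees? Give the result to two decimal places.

158.40°F

An interval of 1 K corresponds to 1.8°F.
88 × 1.8 = 158.40.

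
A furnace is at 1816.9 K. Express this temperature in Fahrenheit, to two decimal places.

In Celsius: 1816.9 - 273.15 = 1543.7500°C.
In Fahrenheit: 1543.7500 × 1.8 + 32 = 2810.75°F.

2810.75°F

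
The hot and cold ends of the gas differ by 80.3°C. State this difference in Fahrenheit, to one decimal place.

Only the scale ratio 1.8 matters for a change in temperature.
80.3 × 1.8 = 144.5.

144.5°F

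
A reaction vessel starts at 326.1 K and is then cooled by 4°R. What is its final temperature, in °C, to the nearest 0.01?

Initial temperature in Celsius: 326.1 - 273.15 = 52.9500°C.
The 4°R change is an interval, so only the factor 5/9 applies: -4 × 5/9 = -2.2222°C.
Final Celsius temperature: 52.9500 - 2.2222 = 50.7278°C.

50.73°C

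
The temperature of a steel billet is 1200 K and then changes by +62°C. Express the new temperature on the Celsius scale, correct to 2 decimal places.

988.85°C

Initial temperature in Celsius: 1200 - 273.15 = 926.8500°C.
Final Celsius temperature: 926.8500 + 62.0000 = 988.8500°C.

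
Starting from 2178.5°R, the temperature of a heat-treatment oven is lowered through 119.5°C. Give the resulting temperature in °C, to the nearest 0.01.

Initial temperature in Celsius: (2178.5 - 491.67) × 5/9 = 937.1278°C.
Final Celsius temperature: 937.1278 - 119.5000 = 817.6278°C.

817.63°C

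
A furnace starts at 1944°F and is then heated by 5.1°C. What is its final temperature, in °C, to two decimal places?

Initial temperature in Celsius: (1944 - 32) × 5/9 = 1062.2222°C.
Final Celsius temperature: 1062.2222 + 5.1000 = 1067.3222°C.

1067.32°C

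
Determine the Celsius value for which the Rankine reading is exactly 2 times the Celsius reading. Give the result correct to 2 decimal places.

2458.35°C

Let C be the Celsius reading. The Rankine reading is R = 1.8·C + 491.67.
Require R = 2·C: 1.8·C + 491.67 = 2·C.
(-0.2)·C = -491.67  ⇒  C = 2458.35.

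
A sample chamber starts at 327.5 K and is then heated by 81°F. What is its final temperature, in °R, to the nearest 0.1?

Initial temperature in Celsius: 327.5 - 273.15 = 54.3500°C.
The 81°F change is an interval, so only the factor 5/9 applies: +81 × 5/9 = +45.0000°C.
Final Celsius temperature: 54.3500 + 45.0000 = 99.3500°C.
In Rankine: 99.3500 × 1.8 + 491.67 = 670.5°R.

670.5°R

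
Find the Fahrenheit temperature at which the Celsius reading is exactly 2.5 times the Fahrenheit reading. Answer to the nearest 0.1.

-9.1°F

Let F be the Fahrenheit reading. The Celsius reading is C = 5/9·F - 17.7778.
Require C = 2.5·F: 5/9·F - 17.7778 = 2.5·F.
(-35/18)·F = 17.7778  ⇒  F = -9.1.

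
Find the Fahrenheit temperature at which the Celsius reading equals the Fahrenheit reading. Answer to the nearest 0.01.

Let F be the Fahrenheit reading. The Celsius reading is C = 5/9·F - 17.7778.
Set C = F: 5/9·F - 17.7778 = F.
(-4/9)·F = 17.7778  ⇒  F = -40.00.

-40.00°F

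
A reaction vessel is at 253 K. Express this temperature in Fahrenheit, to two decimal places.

-4.27°F

In Celsius: 253 - 273.15 = -20.1500°C.
In Fahrenheit: -20.1500 × 1.8 + 32 = -4.27°F.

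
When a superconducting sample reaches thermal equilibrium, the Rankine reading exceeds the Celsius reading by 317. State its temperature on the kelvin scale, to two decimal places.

54.81 K

Let x be the Rankine reading; then the Celsius reading is 5/9·x - 273.15.
(5/9·x - 273.15) - x = -317  ⇒  (-4/9)·x = -43.85  ⇒  x = 98.6625°R.
In Celsius: (98.6625 - 491.67) × 5/9 = -218.3375°C.
In kelvin: -218.3375 + 273.15 = 54.81 K.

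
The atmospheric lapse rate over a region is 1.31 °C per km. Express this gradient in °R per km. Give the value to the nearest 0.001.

Since only a temperature interval is involved, the additive offset between the scales drops out.
A change of 1°C is a change of 1.8°R, so 1.31 × 1.8 = 2.358.

2.358 °R/km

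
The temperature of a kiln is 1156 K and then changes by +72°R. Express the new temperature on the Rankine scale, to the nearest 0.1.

2152.8°R

Initial temperature in Celsius: 1156 - 273.15 = 882.8500°C.
The 72°R change is an interval, so only the factor 5/9 applies: +72 × 5/9 = +40.0000°C.
Final Celsius temperature: 882.8500 + 40.0000 = 922.8500°C.
In Rankine: 922.8500 × 1.8 + 491.67 = 2152.8°R.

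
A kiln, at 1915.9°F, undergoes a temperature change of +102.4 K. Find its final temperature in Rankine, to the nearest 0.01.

Initial temperature in Celsius: (1915.9 - 32) × 5/9 = 1046.6111°C.
The 102.4 K change is an interval; Kelvin and Celsius degrees are the same size, so ΔC = +102.4°C.
Final Celsius temperature: 1046.6111 + 102.4000 = 1149.0111°C.
In Rankine: 1149.0111 × 1.8 + 491.67 = 2559.89°R.

2559.89°R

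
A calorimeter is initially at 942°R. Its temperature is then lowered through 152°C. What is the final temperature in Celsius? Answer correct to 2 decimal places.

98.18°C

Initial temperature in Celsius: (942 - 491.67) × 5/9 = 250.1833°C.
Final Celsius temperature: 250.1833 - 152.0000 = 98.1833°C.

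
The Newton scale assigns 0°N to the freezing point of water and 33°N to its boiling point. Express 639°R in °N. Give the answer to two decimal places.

27.01°N

First in Celsius: (639 - 491.67) × 5/9 = 81.8500°C.
Linearly onto the Newton scale: 0 + (81.8500 / 100) × (33 - 0) = 27.01°N.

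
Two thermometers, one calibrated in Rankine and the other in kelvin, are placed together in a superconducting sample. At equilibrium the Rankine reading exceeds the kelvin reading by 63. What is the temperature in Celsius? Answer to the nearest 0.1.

-194.4°C

Let x be the Rankine reading; then the kelvin reading is 5/9·x.
(5/9·x) - x = -63  ⇒  (-4/9)·x = -63  ⇒  x = 141.7500°R.
In Celsius: (141.75 - 491.67) × 5/9 = -194.4°C.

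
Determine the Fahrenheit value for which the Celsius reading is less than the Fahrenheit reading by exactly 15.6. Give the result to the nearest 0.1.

-4.9°F

Let F be the Fahrenheit reading. The Celsius reading is C = 5/9·F - 17.7778.
Require C - F = -15.6: (-4/9)·F - 17.7778 = -15.6.
F = (-15.6 + 17.7778) / (-4/9) = -4.9.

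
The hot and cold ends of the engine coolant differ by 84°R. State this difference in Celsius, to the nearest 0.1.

For a temperature interval the offset drops out; only the factor 5/9 applies.
84 × 5/9 = 46.7.

46.7°C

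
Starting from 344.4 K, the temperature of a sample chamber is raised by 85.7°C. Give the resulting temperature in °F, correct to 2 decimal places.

Initial temperature in Celsius: 344.4 - 273.15 = 71.2500°C.
Final Celsius temperature: 71.2500 + 85.7000 = 156.9500°C.
In Fahrenheit: 156.9500 × 1.8 + 32 = 314.51°F.

314.51°F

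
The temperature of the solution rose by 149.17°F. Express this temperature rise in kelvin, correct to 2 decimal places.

82.87 K

Only the scale ratio 5/9 matters for a change in temperature.
149.17 × 5/9 = 82.87.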